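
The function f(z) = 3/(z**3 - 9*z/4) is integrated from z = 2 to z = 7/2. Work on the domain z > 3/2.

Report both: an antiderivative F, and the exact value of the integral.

The denominator factors as z*(2*z - 3)*(2*z + 3); partial fractions split f into directly integrable pieces: 4/(3*(2*z + 3)) + 4/(3*(2*z - 3)) - 4/(3*z).
F(z) = 2*(-2*log(z) + log(4*z**2 - 9))/3 is an antiderivative of f.
Check: d/dz[2*(-2*log(z) + log(4*z**2 - 9))/3] = 12/(4*z**3 - 9*z), which equals f(z).
F(7/2) = -4*log(7/2)/3 + 2*log(40)/3; F(2) = -4*log(2)/3 + 2*log(7)/3.
Integral = F(7/2) - F(2) = -4*log(7/2)/3 - 2*log(7)/3 + 4*log(2)/3 + 2*log(40)/3.

Antiderivative: F(z) = 2*(-2*log(z) + log(4*z**2 - 9))/3; value = -4*log(7/2)/3 - 2*log(7)/3 + 4*log(2)/3 + 2*log(40)/3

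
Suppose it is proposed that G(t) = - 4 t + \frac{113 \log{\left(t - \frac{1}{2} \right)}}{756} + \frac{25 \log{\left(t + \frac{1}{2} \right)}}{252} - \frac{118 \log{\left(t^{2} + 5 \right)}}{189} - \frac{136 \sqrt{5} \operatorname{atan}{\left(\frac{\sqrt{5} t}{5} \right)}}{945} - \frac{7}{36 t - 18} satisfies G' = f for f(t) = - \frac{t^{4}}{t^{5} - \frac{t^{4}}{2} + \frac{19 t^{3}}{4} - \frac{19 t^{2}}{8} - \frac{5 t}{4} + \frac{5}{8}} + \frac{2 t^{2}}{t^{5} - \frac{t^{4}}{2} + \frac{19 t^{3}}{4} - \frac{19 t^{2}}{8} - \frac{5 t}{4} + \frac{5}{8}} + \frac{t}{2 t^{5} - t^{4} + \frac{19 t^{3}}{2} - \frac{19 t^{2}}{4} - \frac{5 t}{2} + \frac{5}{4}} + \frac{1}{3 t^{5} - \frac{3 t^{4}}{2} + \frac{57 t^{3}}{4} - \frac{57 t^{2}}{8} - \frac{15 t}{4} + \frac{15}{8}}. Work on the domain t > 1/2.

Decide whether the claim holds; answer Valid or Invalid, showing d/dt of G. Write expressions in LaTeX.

d/dt[G] = \frac{- 96 t^{5} + 24 t^{4} - 456 t^{3} + 276 t^{2} + 132 t - 52}{24 t^{5} - 12 t^{4} + 114 t^{3} - 57 t^{2} - 30 t + 15}
d/dt[G] - f(t) = -4 != 0.

Invalid: d/dt[G] - f = -4, which is not 0.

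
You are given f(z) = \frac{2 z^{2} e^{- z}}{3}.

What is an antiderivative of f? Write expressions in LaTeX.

An antiderivative is F(z) = \frac{\left(- 2 z^{2} - 4 z - 4\right) e^{- z}}{3}.

Recognize the product-rule pattern: f = u'v + uv' with u = - \frac{2 z^{2}}{3} - \frac{4 z}{3} - \frac{4}{3}, v = e^{- z}, so integration by parts undoes it.
Check: d/dz[\frac{\left(- 2 z^{2} - 4 z - 4\right) e^{- z}}{3}] = \frac{2 z^{2} e^{- z}}{3} = f(z).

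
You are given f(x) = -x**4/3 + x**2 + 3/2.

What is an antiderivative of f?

The integrand splits into summands that can be handled one at a time.
Check: d/dx[-x**5/15 + x**3/3 + 3*x/2] = -x**4/3 + x**2 + 3/2 = f(x).

An antiderivative is F(x) = -x**5/15 + x**3/3 + 3*x/2.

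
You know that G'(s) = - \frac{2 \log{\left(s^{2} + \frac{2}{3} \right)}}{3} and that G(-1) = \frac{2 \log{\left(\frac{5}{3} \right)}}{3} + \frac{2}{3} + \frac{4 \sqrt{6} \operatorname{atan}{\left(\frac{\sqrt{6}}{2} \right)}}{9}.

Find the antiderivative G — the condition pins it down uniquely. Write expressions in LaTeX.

G(s) = \frac{2 \left(- 3 s \log{\left(s^{2} + \frac{2}{3} \right)} + 6 s - 2 \sqrt{6} \operatorname{atan}{\left(\frac{\sqrt{6} s}{2} \right)} + 9\right)}{9}

A first test for any G(s): its s-derivative must equal the given G'(s).
A general antiderivative is - \frac{2 s \log{\left(s^{2} + \frac{2}{3} \right)}}{3} + \frac{4 s}{3} - \frac{4 \sqrt{6} \operatorname{atan}{\left(\frac{\sqrt{6} s}{2} \right)}}{9} + C.
The condition gives C = \frac{2 \log{\left(\frac{5}{3} \right)}}{3} + \frac{2}{3} + \frac{4 \sqrt{6} \operatorname{atan}{\left(\frac{\sqrt{6}}{2} \right)}}{9} - (- \frac{4}{3} + \frac{2 \log{\left(\frac{5}{3} \right)}}{3} + \frac{4 \sqrt{6} \operatorname{atan}{\left(\frac{\sqrt{6}}{2} \right)}}{9}) = 2.
So G(s) = \frac{2 \left(- 3 s \log{\left(s^{2} + \frac{2}{3} \right)} + 6 s - 2 \sqrt{6} \operatorname{atan}{\left(\frac{\sqrt{6} s}{2} \right)} + 9\right)}{9}.
Check: d/ds[\frac{2 \left(- 3 s \log{\left(s^{2} + \frac{2}{3} \right)} + 6 s - 2 \sqrt{6} \operatorname{atan}{\left(\frac{\sqrt{6} s}{2} \right)} + 9\right)}{9}] = - \frac{2 \log{\left(s^{2} + \frac{2}{3} \right)}}{3} = G'(s).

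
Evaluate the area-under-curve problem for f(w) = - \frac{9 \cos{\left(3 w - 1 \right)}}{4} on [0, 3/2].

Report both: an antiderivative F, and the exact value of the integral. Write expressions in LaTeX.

Check any antiderivative F(w) by computing F'(w) and comparing it with f(w).
F(w) = - \frac{3 \sin{\left(3 w - 1 \right)}}{4} is an antiderivative of f.
Check: d/dw[- \frac{3 \sin{\left(3 w - 1 \right)}}{4}] = - \frac{9 \cos{\left(3 w - 1 \right)}}{4} = f(w).
F(3/2) = - \frac{3 \sin{\left(\frac{7}{2} \right)}}{4}; F(0) = \frac{3 \sin{\left(1 \right)}}{4}.
Integral = F(3/2) - F(0) = - \frac{3 \sin{\left(1 \right)}}{4} - \frac{3 \sin{\left(\frac{7}{2} \right)}}{4}.

Antiderivative: F(w) = - \frac{3 \sin{\left(3 w - 1 \right)}}{4}; value = - \frac{3 \sin{\left(1 \right)}}{4} - \frac{3 \sin{\left(\frac{7}{2} \right)}}{4}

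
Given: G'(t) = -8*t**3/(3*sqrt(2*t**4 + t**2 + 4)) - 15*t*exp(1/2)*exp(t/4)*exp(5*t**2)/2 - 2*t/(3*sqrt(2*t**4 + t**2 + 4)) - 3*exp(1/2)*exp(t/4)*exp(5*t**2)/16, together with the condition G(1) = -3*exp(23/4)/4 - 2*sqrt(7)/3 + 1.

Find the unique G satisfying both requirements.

G(t) = -2*sqrt(2*t**4 + t**2 + 4)/3 - 3*exp(5*t**2 + t/4 + 1/2)/4 + 1

The integrand splits into summands that can be handled one at a time.
A general antiderivative is -2*sqrt(2*t**4 + t**2 + 4)/3 - 3*exp(5*t**2 + t/4 + 1/2)/4 + C.
The condition gives C = -3*exp(23/4)/4 - 2*sqrt(7)/3 + 1 - (-3*exp(23/4)/4 - 2*sqrt(7)/3) = 1.
So G(t) = -2*sqrt(2*t**4 + t**2 + 4)/3 - 3*exp(5*t**2 + t/4 + 1/2)/4 + 1.
Check: d/dt[-2*sqrt(2*t**4 + t**2 + 4)/3 - 3*exp(5*t**2 + t/4 + 1/2)/4 + 1] = (-128*t**3 - 360*t*sqrt(2*t**4 + t**2 + 4)*exp(1/2)*exp(t/4)*exp(5*t**2) - 32*t - 9*sqrt(2*t**4 + t**2 + 4)*exp(1/2)*exp(t/4)*exp(5*t**2))/(48*sqrt(2*t**4 + t**2 + 4)), which equals G'(t).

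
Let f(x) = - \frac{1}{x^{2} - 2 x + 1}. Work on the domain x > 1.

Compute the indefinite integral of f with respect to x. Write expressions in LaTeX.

Check any antiderivative F(x) by computing F'(x) and comparing it with f(x).
Check: d/dx[\frac{1}{x - 1}] = - \frac{1}{x^{2} - 2 x + 1} = f(x).

F(x) = \frac{1}{x - 1} + C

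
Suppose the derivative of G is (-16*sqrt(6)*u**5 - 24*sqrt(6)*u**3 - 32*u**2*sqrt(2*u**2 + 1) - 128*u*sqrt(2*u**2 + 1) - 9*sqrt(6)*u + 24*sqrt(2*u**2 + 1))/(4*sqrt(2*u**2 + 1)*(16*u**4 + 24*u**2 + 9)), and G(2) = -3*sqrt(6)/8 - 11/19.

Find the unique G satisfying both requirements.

Check a candidate G(u) by differentiating: d/du[G] must match the given G'(u).
A general antiderivative is (u + 2)/(2*u**2 + 3/2) - sqrt(3*u**2 + 3/2)/4 + C.
The condition gives C = -3*sqrt(6)/8 - 11/19 - (8/19 - 3*sqrt(6)/8) = -1.
So G(u) = (u + 2)/(2*u**2 + 3/2) - sqrt(3*u**2 + 3/2)/4 - 1.
Check: d/du[(u + 2)/(2*u**2 + 3/2) - sqrt(3*u**2 + 3/2)/4 - 1] = (-16*sqrt(6)*u**5 - 24*sqrt(6)*u**3 - 32*u**2*sqrt(2*u**2 + 1) - 128*u*sqrt(2*u**2 + 1) - 9*sqrt(6)*u + 24*sqrt(2*u**2 + 1))/(64*u**4*sqrt(2*u**2 + 1) + 96*u**2*sqrt(2*u**2 + 1) + 36*sqrt(2*u**2 + 1)), which equals G'(u).

G(u) = (u + 2)/(2*u**2 + 3/2) - sqrt(3*u**2 + 3/2)/4 - 1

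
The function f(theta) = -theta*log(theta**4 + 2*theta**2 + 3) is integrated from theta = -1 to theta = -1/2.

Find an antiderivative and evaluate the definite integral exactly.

Antiderivative: F(theta) = -theta**2*log(theta**4 + 2*theta**2 + 3)/2 + theta**2 - log(theta**4 + 2*theta**2 + 3)/2 - sqrt(2)*atan(sqrt(2)*theta**2/2 + sqrt(2)/2); value = -sqrt(2)*atan(5*sqrt(2)/8) - 5*log(57/16)/8 - 3/4 + sqrt(2)*atan(sqrt(2)) + log(6)

A first test for any F(theta): its theta-derivative must equal f(theta) identically.
F(theta) = -theta**2*log(theta**4 + 2*theta**2 + 3)/2 + theta**2 - log(theta**4 + 2*theta**2 + 3)/2 - sqrt(2)*atan(sqrt(2)*theta**2/2 + sqrt(2)/2) is an antiderivative of f.
Check: d/dtheta[-theta**2*log(theta**4 + 2*theta**2 + 3)/2 + theta**2 - log(theta**4 + 2*theta**2 + 3)/2 - sqrt(2)*atan(sqrt(2)*theta**2/2 + sqrt(2)/2)] = -theta*log(theta**4 + 2*theta**2 + 3) = f(theta).
F(-1/2) = -sqrt(2)*atan(5*sqrt(2)/8) - 5*log(57/16)/8 + 1/4; F(-1) = -log(6) - sqrt(2)*atan(sqrt(2)) + 1.
Integral = F(-1/2) - F(-1) = -sqrt(2)*atan(5*sqrt(2)/8) - 5*log(57/16)/8 - 3/4 + sqrt(2)*atan(sqrt(2)) + log(6).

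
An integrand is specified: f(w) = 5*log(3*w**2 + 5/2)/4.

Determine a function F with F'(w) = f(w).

An antiderivative is F(w) = 5*w*log(3*w**2 + 5/2)/4 - 5*w/2 + 5*sqrt(30)*atan(sqrt(30)*w/5)/12.

Since d/dw undoes antidifferentiation here, F'(w) = f(w) is required of F(w).
Check: d/dw[5*w*log(3*w**2 + 5/2)/4 - 5*w/2 + 5*sqrt(30)*atan(sqrt(30)*w/5)/12] = 5*log(3*w**2 + 5/2)/4 = f(w).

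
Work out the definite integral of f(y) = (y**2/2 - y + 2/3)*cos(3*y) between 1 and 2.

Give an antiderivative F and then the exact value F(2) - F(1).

A first test for any F(y): its y-derivative must equal f(y) identically.
F(y) = (9*y**2*sin(3*y) - 18*y*sin(3*y) + 6*y*cos(3*y) + 10*sin(3*y) - 6*cos(3*y))/54 is an antiderivative of f.
Check: d/dy[(9*y**2*sin(3*y) - 18*y*sin(3*y) + 6*y*cos(3*y) + 10*sin(3*y) - 6*cos(3*y))/54] = y**2*cos(3*y)/2 - y*cos(3*y) + 2*cos(3*y)/3, which equals f(y).
F(2) = 5*sin(6)/27 + cos(6)/9; F(1) = sin(3)/54.
Integral = F(2) - F(1) = 5*sin(6)/27 - sin(3)/54 + cos(6)/9.

Antiderivative: F(y) = (9*y**2*sin(3*y) - 18*y*sin(3*y) + 6*y*cos(3*y) + 10*sin(3*y) - 6*cos(3*y))/54; value = 5*sin(6)/27 - sin(3)/54 + cos(6)/9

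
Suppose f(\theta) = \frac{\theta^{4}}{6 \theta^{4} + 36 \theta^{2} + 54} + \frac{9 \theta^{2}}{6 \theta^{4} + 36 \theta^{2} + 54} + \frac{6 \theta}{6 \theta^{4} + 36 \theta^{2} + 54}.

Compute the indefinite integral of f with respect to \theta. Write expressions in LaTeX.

F(\theta) = \frac{\theta^{2} \left(\theta + 1\right)}{6 \left(\theta^{2} + 3\right)} + C

Recognize the product-rule pattern: f = u'v + uv' with u = - \frac{2}{3 \left(\theta^{2} + 3\right)}, v = - \frac{\theta^{3}}{4} - \frac{\theta^{2}}{4}, so integration by parts undoes it.
Check: d/d\theta[\frac{\theta^{2} \left(\theta + 1\right)}{6 \left(\theta^{2} + 3\right)}] = \frac{\theta^{4} + 9 \theta^{2} + 6 \theta}{6 \theta^{4} + 36 \theta^{2} + 54}, which equals f(\theta).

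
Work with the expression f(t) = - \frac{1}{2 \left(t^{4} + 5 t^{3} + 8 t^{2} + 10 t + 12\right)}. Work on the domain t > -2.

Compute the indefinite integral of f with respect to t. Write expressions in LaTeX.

The denominator factors as 2 \left(t + 2\right) \left(t + 3\right) \left(t^{2} + 2\right); partial fractions split f into directly integrable pieces: \frac{5 t - 4}{132 \left(t^{2} + 2\right)} + \frac{1}{22 \left(t + 3\right)} - \frac{1}{12 \left(t + 2\right)}.
Check: d/dt[- \frac{\log{\left(t + 2 \right)}}{12} + \frac{\log{\left(t + 3 \right)}}{22} + \frac{5 \log{\left(t^{2} + 2 \right)}}{264} - \frac{\sqrt{2} \operatorname{atan}{\left(\frac{\sqrt{2} t}{2} \right)}}{66}] = - \frac{1}{2 t^{4} + 10 t^{3} + 16 t^{2} + 20 t + 24}, which equals f(t).

F(t) = - \frac{\log{\left(t + 2 \right)}}{12} + \frac{\log{\left(t + 3 \right)}}{22} + \frac{5 \log{\left(t^{2} + 2 \right)}}{264} - \frac{\sqrt{2} \operatorname{atan}{\left(\frac{\sqrt{2} t}{2} \right)}}{66} + C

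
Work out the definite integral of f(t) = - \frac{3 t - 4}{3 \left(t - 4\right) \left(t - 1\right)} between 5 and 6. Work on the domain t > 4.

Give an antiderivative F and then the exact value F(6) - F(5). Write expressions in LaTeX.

Antiderivative: F(t) = - \frac{8 \log{\left(t - 4 \right)}}{9} - \frac{\log{\left(t - 1 \right)}}{9}; value = - \frac{8 \log{\left(2 \right)}}{9} - \frac{\log{\left(5 \right)}}{9} + \frac{\log{\left(4 \right)}}{9}

Factor the denominator (3 \left(t - 4\right) \left(t - 1\right)) and decompose: f = - \frac{1}{9 \left(t - 1\right)} - \frac{8}{9 \left(t - 4\right)}; each piece integrates to a log, atan, or power term.
F(t) = - \frac{8 \log{\left(t - 4 \right)}}{9} - \frac{\log{\left(t - 1 \right)}}{9} is an antiderivative of f.
Check: d/dt[- \frac{8 \log{\left(t - 4 \right)}}{9} - \frac{\log{\left(t - 1 \right)}}{9}] = \frac{4 - 3 t}{3 t^{2} - 15 t + 12}, which equals f(t).
F(6) = - \frac{8 \log{\left(2 \right)}}{9} - \frac{\log{\left(5 \right)}}{9}; F(5) = - \frac{\log{\left(4 \right)}}{9}.
Integral = F(6) - F(5) = - \frac{8 \log{\left(2 \right)}}{9} - \frac{\log{\left(5 \right)}}{9} + \frac{\log{\left(4 \right)}}{9}.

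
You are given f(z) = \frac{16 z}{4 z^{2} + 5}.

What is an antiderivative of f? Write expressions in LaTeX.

f matches the chain-rule pattern g'(h)*h' with inner function h(z) = 4 z^{2} + 5; substituting u = h(z) collapses the integral.
Check: d/dz[2 \log{\left(4 z^{2} + 5 \right)}] = \frac{16 z}{4 z^{2} + 5} = f(z).

An antiderivative is F(z) = 2 \log{\left(4 z^{2} + 5 \right)}.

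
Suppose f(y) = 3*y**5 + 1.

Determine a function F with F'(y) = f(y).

An antiderivative F(y) passes only if d/dy[F] lands on f(y) exactly.
Check: d/dy[y*(y**5 + 2)/2] = 3*y**5 + 1 = f(y).

An antiderivative is F(y) = y*(y**5 + 2)/2.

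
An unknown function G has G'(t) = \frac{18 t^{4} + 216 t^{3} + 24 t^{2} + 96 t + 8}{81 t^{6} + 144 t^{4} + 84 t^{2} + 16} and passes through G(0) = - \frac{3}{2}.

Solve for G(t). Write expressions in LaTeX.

G(t) = \frac{6 t^{2} \operatorname{atan}{\left(\frac{3 t}{2} \right)} + 9 t^{2} + 4 \operatorname{atan}{\left(\frac{3 t}{2} \right)} - 18}{18 t^{2} + 12}

Differentiate the proposed G(t) back; it has to land on the given G'(t).
A general antiderivative is \frac{\operatorname{atan}{\left(\frac{3 t}{2} \right)}}{3} - \frac{2}{\frac{3 t^{2}}{2} + 1} + C.
The condition gives C = - \frac{3}{2} - (-2) = \frac{1}{2}.
So G(t) = \frac{6 t^{2} \operatorname{atan}{\left(\frac{3 t}{2} \right)} + 9 t^{2} + 4 \operatorname{atan}{\left(\frac{3 t}{2} \right)} - 18}{18 t^{2} + 12}.
Check: d/dt[\frac{6 t^{2} \operatorname{atan}{\left(\frac{3 t}{2} \right)} + 9 t^{2} + 4 \operatorname{atan}{\left(\frac{3 t}{2} \right)} - 18}{18 t^{2} + 12}] = \frac{18 t^{4} + 216 t^{3} + 24 t^{2} + 96 t + 8}{81 t^{6} + 144 t^{4} + 84 t^{2} + 16} = G'(t).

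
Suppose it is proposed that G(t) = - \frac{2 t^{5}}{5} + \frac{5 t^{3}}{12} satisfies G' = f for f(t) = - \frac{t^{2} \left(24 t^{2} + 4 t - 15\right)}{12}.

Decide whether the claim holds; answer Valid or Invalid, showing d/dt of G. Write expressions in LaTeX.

Invalid: d/dt[G] - f = \frac{t^{3}}{3}, which is not 0.

d/dt[G] = - 2 t^{4} + \frac{5 t^{2}}{4}
d/dt[G] - f(t) = \frac{t^{3}}{3} != 0.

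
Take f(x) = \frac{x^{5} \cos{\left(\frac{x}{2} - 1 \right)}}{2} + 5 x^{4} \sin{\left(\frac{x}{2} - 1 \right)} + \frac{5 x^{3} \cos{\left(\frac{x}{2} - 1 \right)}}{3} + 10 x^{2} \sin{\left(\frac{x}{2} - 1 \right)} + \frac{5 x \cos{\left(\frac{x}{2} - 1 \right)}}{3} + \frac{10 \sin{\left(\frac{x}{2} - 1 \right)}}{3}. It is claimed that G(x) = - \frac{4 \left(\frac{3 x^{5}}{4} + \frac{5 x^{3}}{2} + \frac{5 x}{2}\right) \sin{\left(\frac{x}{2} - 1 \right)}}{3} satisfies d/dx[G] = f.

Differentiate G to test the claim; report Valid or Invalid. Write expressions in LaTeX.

Invalid: d/dx[G] - f = - x^{5} \cos{\left(\frac{x}{2} - 1 \right)} - 10 x^{4} \sin{\left(\frac{x}{2} - 1 \right)} - \frac{10 x^{3} \cos{\left(\frac{x}{2} - 1 \right)}}{3} - 20 x^{2} \sin{\left(\frac{x}{2} - 1 \right)} - \frac{10 x \cos{\left(\frac{x}{2} - 1 \right)}}{3} - \frac{20 \sin{\left(\frac{x}{2} - 1 \right)}}{3}, which is not 0.

d/dx[G] = - \frac{x^{5} \cos{\left(\frac{x}{2} - 1 \right)}}{2} - 5 x^{4} \sin{\left(\frac{x}{2} - 1 \right)} - \frac{5 x^{3} \cos{\left(\frac{x}{2} - 1 \right)}}{3} - 10 x^{2} \sin{\left(\frac{x}{2} - 1 \right)} - \frac{5 x \cos{\left(\frac{x}{2} - 1 \right)}}{3} - \frac{10 \sin{\left(\frac{x}{2} - 1 \right)}}{3}
d/dx[G] - f(x) = - x^{5} \cos{\left(\frac{x}{2} - 1 \right)} - 10 x^{4} \sin{\left(\frac{x}{2} - 1 \right)} - \frac{10 x^{3} \cos{\left(\frac{x}{2} - 1 \right)}}{3} - 20 x^{2} \sin{\left(\frac{x}{2} - 1 \right)} - \frac{10 x \cos{\left(\frac{x}{2} - 1 \right)}}{3} - \frac{20 \sin{\left(\frac{x}{2} - 1 \right)}}{3} != 0.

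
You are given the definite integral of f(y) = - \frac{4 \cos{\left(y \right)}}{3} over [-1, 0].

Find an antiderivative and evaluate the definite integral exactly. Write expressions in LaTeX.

For F(y) to be correct the identity F'(y) - f(y) = 0 must hold.
F(y) = - \frac{4 \sin{\left(y \right)}}{3} is an antiderivative of f.
Check: d/dy[- \frac{4 \sin{\left(y \right)}}{3}] = - \frac{4 \cos{\left(y \right)}}{3} = f(y).
F(0) = 0; F(-1) = \frac{4 \sin{\left(1 \right)}}{3}.
Integral = F(0) - F(-1) = - \frac{4 \sin{\left(1 \right)}}{3}.

Antiderivative: F(y) = - \frac{4 \sin{\left(y \right)}}{3}; value = - \frac{4 \sin{\left(1 \right)}}{3}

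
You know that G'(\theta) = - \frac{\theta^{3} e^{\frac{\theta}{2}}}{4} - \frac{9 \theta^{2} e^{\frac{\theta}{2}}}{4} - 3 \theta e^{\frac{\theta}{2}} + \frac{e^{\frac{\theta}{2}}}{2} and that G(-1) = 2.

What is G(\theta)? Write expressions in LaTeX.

Recognize the product-rule pattern: G'(\theta) = u'v + uv' with u = - \frac{\theta^{3}}{2} - \frac{3 \theta^{2}}{2} + 1, v = e^{\frac{\theta}{2}}, so integration by parts undoes it.
A general antiderivative is \frac{3 \left(- \frac{2 \theta^{3}}{3} - 2 \theta^{2} + \frac{4}{3}\right) e^{\frac{\theta}{2}}}{4} + C.
The condition gives C = 2 - (0) = 2.
So G(\theta) = - \frac{\theta^{3} e^{\frac{\theta}{2}}}{2} - \frac{3 \theta^{2} e^{\frac{\theta}{2}}}{2} + e^{\frac{\theta}{2}} + 2.
Check: d/d\theta[- \frac{\theta^{3} e^{\frac{\theta}{2}}}{2} - \frac{3 \theta^{2} e^{\frac{\theta}{2}}}{2} + e^{\frac{\theta}{2}} + 2] = - \frac{\theta^{3} e^{\frac{\theta}{2}}}{4} - \frac{9 \theta^{2} e^{\frac{\theta}{2}}}{4} - 3 \theta e^{\frac{\theta}{2}} + \frac{e^{\frac{\theta}{2}}}{2} = G'(\theta).

G(\theta) = - \frac{\theta^{3} e^{\frac{\theta}{2}}}{2} - \frac{3 \theta^{2} e^{\frac{\theta}{2}}}{2} + e^{\frac{\theta}{2}} + 2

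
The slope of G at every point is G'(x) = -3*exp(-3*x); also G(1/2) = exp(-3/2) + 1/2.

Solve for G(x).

A first test for any G(x): its x-derivative must equal the given G'(x).
A general antiderivative is exp(-3*x) + C.
The condition gives C = exp(-3/2) + 1/2 - (exp(-3/2)) = 1/2.
So G(x) = (exp(3*x) + 2)*exp(-3*x)/2.
Check: d/dx[(exp(3*x) + 2)*exp(-3*x)/2] = -3*exp(-3*x) = G'(x).

G(x) = (exp(3*x) + 2)*exp(-3*x)/2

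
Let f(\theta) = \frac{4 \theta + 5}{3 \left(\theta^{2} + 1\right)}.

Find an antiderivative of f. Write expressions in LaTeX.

An antiderivative is F(\theta) = \frac{2 \log{\left(\theta^{2} + 1 \right)}}{3} + \frac{5 \operatorname{atan}{\left(\theta \right)}}{3}.

Check any antiderivative F(\theta) by computing F'(\theta) and comparing it with f(\theta).
Check: d/d\theta[\frac{2 \log{\left(\theta^{2} + 1 \right)}}{3} + \frac{5 \operatorname{atan}{\left(\theta \right)}}{3}] = \frac{4 \theta + 5}{3 \theta^{2} + 3}, which equals f(\theta).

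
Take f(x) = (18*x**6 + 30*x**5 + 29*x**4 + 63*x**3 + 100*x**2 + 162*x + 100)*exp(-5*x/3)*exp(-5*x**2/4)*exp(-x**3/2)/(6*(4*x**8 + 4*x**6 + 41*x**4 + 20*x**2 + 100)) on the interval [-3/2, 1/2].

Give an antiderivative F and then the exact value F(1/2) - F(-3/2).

Recognize the product-rule pattern: f = u'v + uv' with u = -1/(2*(x**4 + x**2/2 + 5)), v = exp(-x**3/2 - 5*x**2/4 - 5*x/3), so integration by parts undoes it.
F(x) = -exp(-5*x/3)*exp(-5*x**2/4)*exp(-x**3/2)/(2*x**4 + x**2 + 10) is an antiderivative of f.
Check: d/dx[-exp(-5*x/3)*exp(-5*x**2/4)*exp(-x**3/2)/(2*x**4 + x**2 + 10)] = (18*x**6 + 30*x**5 + 29*x**4 + 63*x**3 + 100*x**2 + 162*x + 100)/(24*x**8*exp(5*x/3)*exp(5*x**2/4)*exp(x**3/2) + 24*x**6*exp(5*x/3)*exp(5*x**2/4)*exp(x**3/2) + 246*x**4*exp(5*x/3)*exp(5*x**2/4)*exp(x**3/2) + 120*x**2*exp(5*x/3)*exp(5*x**2/4)*exp(x**3/2) + 600*exp(5*x/3)*exp(5*x**2/4)*exp(x**3/2)), which equals f(x).
F(1/2) = -8*exp(-29/24)/83; F(-3/2) = -8*exp(11/8)/179.
Integral = F(1/2) - F(-3/2) = -8*exp(-29/24)/83 + 8*exp(11/8)/179.

Antiderivative: F(x) = -exp(-5*x/3)*exp(-5*x**2/4)*exp(-x**3/2)/(2*x**4 + x**2 + 10); value = -8*exp(-29/24)/83 + 8*exp(11/8)/179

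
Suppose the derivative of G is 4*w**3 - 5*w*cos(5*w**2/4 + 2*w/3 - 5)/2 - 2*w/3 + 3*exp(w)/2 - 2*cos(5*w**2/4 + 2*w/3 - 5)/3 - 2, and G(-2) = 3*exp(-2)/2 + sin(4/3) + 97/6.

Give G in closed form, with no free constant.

Integrate term by term and add the pieces.
A general antiderivative is w**4 - w**2/3 - 2*w + 3*exp(w)/2 - sin(5*w**2/4 + 2*w/3 - 5) - 3/2 + C.
The condition gives C = 3*exp(-2)/2 + sin(4/3) + 97/6 - (3*exp(-2)/2 + sin(4/3) + 103/6) = -1.
So G(w) = (6*w**4 - 2*w**2 - 12*w + 9*exp(w) - 6*sin(5*w**2/4 + 2*w/3 - 5) - 15)/6.
Check: d/dw[(6*w**4 - 2*w**2 - 12*w + 9*exp(w) - 6*sin(5*w**2/4 + 2*w/3 - 5) - 15)/6] = 4*w**3 - 5*w*cos(5*w**2/4 + 2*w/3 - 5)/2 - 2*w/3 + 3*exp(w)/2 - 2*cos(5*w**2/4 + 2*w/3 - 5)/3 - 2 = G'(w).

G(w) = (6*w**4 - 2*w**2 - 12*w + 9*exp(w) - 6*sin(5*w**2/4 + 2*w/3 - 5) - 15)/6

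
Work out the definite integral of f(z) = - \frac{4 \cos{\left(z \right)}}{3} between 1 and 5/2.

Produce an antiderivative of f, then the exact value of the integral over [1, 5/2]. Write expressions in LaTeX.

Antiderivative: F(z) = - \frac{4 \sin{\left(z \right)}}{3}; value = - \frac{4 \sin{\left(\frac{5}{2} \right)}}{3} + \frac{4 \sin{\left(1 \right)}}{3}

An antiderivative F(z) passes only if d/dz[F] lands on f(z) exactly.
F(z) = - \frac{4 \sin{\left(z \right)}}{3} is an antiderivative of f.
Check: d/dz[- \frac{4 \sin{\left(z \right)}}{3}] = - \frac{4 \cos{\left(z \right)}}{3} = f(z).
F(5/2) = - \frac{4 \sin{\left(\frac{5}{2} \right)}}{3}; F(1) = - \frac{4 \sin{\left(1 \right)}}{3}.
Integral = F(5/2) - F(1) = - \frac{4 \sin{\left(\frac{5}{2} \right)}}{3} + \frac{4 \sin{\left(1 \right)}}{3}.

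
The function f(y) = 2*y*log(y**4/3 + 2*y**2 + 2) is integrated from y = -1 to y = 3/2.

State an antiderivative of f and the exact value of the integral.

Whatever form F(y) takes, F'(y) = f(y) is non-negotiable.
F(y) = y**2*log(y**4/3 + 2*y**2 + 2) - 2*y**2 - sqrt(3)*log(y**2 - sqrt(3) + 3) + 3*log(y**2 - sqrt(3) + 3) + sqrt(3)*log(y**2 + sqrt(3) + 3) + 3*log(y**2 + sqrt(3) + 3) is an antiderivative of f.
Check: d/dy[y**2*log(y**4/3 + 2*y**2 + 2) - 2*y**2 - sqrt(3)*log(y**2 - sqrt(3) + 3) + 3*log(y**2 - sqrt(3) + 3) + sqrt(3)*log(y**2 + sqrt(3) + 3) + 3*log(y**2 + sqrt(3) + 3)] = 2*y*log(y**4/3 + 2*y**2 + 2) = f(y).
F(3/2) = -9/2 - sqrt(3)*log(21/4 - sqrt(3)) + sqrt(3)*log(sqrt(3) + 21/4) + 3*log(21/4 - sqrt(3)) + 9*log(131/16)/4 + 3*log(sqrt(3) + 21/4); F(-1) = -2 - sqrt(3)*log(4 - sqrt(3)) + log(13/3) + 3*log(4 - sqrt(3)) + sqrt(3)*log(sqrt(3) + 4) + 3*log(sqrt(3) + 4).
Integral = F(3/2) - F(-1) = -3*log(sqrt(3) + 4) - sqrt(3)*log(sqrt(3) + 4) - 5/2 - 3*log(4 - sqrt(3)) - sqrt(3)*log(21/4 - sqrt(3)) - log(13/3) + sqrt(3)*log(4 - sqrt(3)) + sqrt(3)*log(sqrt(3) + 21/4) + 3*log(21/4 - sqrt(3)) + 9*log(131/16)/4 + 3*log(sqrt(3) + 21/4).

Antiderivative: F(y) = y**2*log(y**4/3 + 2*y**2 + 2) - 2*y**2 - sqrt(3)*log(y**2 - sqrt(3) + 3) + 3*log(y**2 - sqrt(3) + 3) + sqrt(3)*log(y**2 + sqrt(3) + 3) + 3*log(y**2 + sqrt(3) + 3); value = -3*log(sqrt(3) + 4) - sqrt(3)*log(sqrt(3) + 4) - 5/2 - 3*log(4 - sqrt(3)) - sqrt(3)*log(21/4 - sqrt(3)) - log(13/3) + sqrt(3)*log(4 - sqrt(3)) + sqrt(3)*log(sqrt(3) + 21/4) + 3*log(21/4 - sqrt(3)) + 9*log(131/16)/4 + 3*log(sqrt(3) + 21/4)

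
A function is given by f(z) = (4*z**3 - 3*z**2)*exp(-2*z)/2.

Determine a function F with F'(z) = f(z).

An antiderivative is F(z) = (-8*z**3 - 6*z**2 - 6*z - 3)*exp(-2*z)/8.

f has the shape u'v + uv' for u = -z**3 - 3*z**2/4 - 3*z/4 - 3/8 and v = exp(-2*z) — it is the derivative of the product u*v.
Check: d/dz[(-8*z**3 - 6*z**2 - 6*z - 3)*exp(-2*z)/8] = (4*z**3 - 3*z**2)*exp(-2*z)/2 = f(z).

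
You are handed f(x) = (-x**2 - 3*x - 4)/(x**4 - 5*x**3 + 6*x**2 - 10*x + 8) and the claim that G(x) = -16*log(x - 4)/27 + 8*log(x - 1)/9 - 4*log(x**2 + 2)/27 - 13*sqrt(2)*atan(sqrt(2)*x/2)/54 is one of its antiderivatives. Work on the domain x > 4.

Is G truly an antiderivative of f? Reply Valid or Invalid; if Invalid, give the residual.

d/dx[G] = (-53*x**2 + 49*x - 212)/(27*x**4 - 135*x**3 + 162*x**2 - 270*x + 216)
d/dx[G] - f(x) = -26/(27*x**2 + 54) != 0.

Invalid: d/dx[G] - f = -26/(27*x**2 + 54), which is not 0.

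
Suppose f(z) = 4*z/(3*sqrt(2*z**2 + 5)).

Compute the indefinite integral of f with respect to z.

F(z) = 2*sqrt(2*z**2 + 5)/3 + C

The substitution u = 2*z**2 + 5 works: f is exactly (dF/du)*(du/dz) for that inner function.
Check: d/dz[2*sqrt(2*z**2 + 5)/3] = 4*z/(3*sqrt(2*z**2 + 5)) = f(z).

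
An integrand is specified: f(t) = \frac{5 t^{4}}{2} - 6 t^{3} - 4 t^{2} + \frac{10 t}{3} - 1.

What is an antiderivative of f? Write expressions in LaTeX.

An antiderivative is F(t) = \frac{3 t^{5} - 9 t^{4} - 8 t^{3} + 10 t^{2} - 6 t + 4}{6}.

Integrate term by term and add the pieces.
Check: d/dt[\frac{3 t^{5} - 9 t^{4} - 8 t^{3} + 10 t^{2} - 6 t + 4}{6}] = \frac{5 t^{4}}{2} - 6 t^{3} - 4 t^{2} + \frac{10 t}{3} - 1 = f(t).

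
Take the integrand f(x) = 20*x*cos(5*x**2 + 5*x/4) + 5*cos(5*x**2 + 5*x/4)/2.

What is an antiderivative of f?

An antiderivative is F(x) = 2*sin(5*x**2 + 5*x/4).

The substitution u = 5*x**2 + 5*x/4 works: f is exactly (dF/du)*(du/dx) for that inner function.
Check: d/dx[2*sin(5*x**2 + 5*x/4)] = 20*x*cos(5*x**2 + 5*x/4) + 5*cos(5*x**2 + 5*x/4)/2 = f(x).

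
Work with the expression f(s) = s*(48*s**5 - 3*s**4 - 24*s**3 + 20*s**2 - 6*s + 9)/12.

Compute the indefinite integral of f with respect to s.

An antiderivative F(s) passes only if d/ds[F] lands on f(s) exactly.
Check: d/ds[s**2*(480*s**5 - 35*s**4 - 336*s**3 + 350*s**2 - 140*s + 315)/840] = 4*s**6 - s**5/4 - 2*s**4 + 5*s**3/3 - s**2/2 + 3*s/4, which equals f(s).

F(s) = s**2*(480*s**5 - 35*s**4 - 336*s**3 + 350*s**2 - 140*s + 315)/840 + C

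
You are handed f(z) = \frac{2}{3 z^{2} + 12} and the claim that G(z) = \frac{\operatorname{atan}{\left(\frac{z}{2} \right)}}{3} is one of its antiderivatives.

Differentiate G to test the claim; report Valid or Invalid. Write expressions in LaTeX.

d/dz[G] = \frac{2}{3 z^{2} + 12}
This equals f(z) exactly, so the claim holds.

Valid: G'(z) = f(z).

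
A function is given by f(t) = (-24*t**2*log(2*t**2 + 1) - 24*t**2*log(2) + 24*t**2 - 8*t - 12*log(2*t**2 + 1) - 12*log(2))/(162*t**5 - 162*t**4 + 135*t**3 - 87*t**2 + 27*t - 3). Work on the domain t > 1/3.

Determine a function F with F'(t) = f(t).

Recognize the product-rule pattern: f = u'v + uv' with u = 2/(3*(3*t - 1)**2), v = log(4*t**2 + 2), so integration by parts undoes it.
Check: d/dt[2*log(4*t**2 + 2)/(3*(3*t - 1)**2)] = (-24*t**2*log(2*t**2 + 1) - 24*t**2*log(2) + 24*t**2 - 8*t - 12*log(2*t**2 + 1) - 12*log(2))/(162*t**5 - 162*t**4 + 135*t**3 - 87*t**2 + 27*t - 3) = f(t).

An antiderivative is F(t) = 2*log(4*t**2 + 2)/(3*(3*t - 1)**2).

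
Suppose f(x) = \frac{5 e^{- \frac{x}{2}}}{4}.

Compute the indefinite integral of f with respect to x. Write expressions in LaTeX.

A first test for any F(x): its x-derivative must equal f(x) identically.
Check: d/dx[- \frac{5 e^{- \frac{x}{2}}}{2}] = \frac{5 e^{- \frac{x}{2}}}{4} = f(x).

F(x) = - \frac{5 e^{- \frac{x}{2}}}{2} + C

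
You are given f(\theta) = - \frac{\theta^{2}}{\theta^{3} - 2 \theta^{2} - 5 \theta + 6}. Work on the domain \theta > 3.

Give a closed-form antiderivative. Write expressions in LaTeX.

Factor the denominator (\left(\theta - 3\right) \left(\theta - 1\right) \left(\theta + 2\right)) and decompose: f = - \frac{4}{15 \left(\theta + 2\right)} + \frac{1}{6 \left(\theta - 1\right)} - \frac{9}{10 \left(\theta - 3\right)}; each piece integrates to a log, atan, or power term.
Check: d/d\theta[- \frac{9 \log{\left(\theta - 3 \right)}}{10} + \frac{\log{\left(\theta - 1 \right)}}{6} - \frac{4 \log{\left(\theta + 2 \right)}}{15}] = - \frac{\theta^{2}}{\theta^{3} - 2 \theta^{2} - 5 \theta + 6} = f(\theta).

An antiderivative is F(\theta) = - \frac{9 \log{\left(\theta - 3 \right)}}{10} + \frac{\log{\left(\theta - 1 \right)}}{6} - \frac{4 \log{\left(\theta + 2 \right)}}{15}.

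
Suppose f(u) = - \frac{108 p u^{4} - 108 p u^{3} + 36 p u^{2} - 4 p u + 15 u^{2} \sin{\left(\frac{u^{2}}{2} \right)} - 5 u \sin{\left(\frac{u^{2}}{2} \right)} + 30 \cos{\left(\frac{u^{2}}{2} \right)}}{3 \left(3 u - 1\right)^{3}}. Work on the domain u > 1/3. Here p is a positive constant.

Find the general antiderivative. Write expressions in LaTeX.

F(u) = - \frac{18 p u^{4} - 12 p u^{3} + 2 p u^{2} - 5 \cos{\left(\frac{u^{2}}{2} \right)}}{3 \left(3 u - 1\right)^{2}} + C

Recover f(u) by differentiating a candidate F(u); any mismatch rules it out.
Check: d/du[- \frac{18 p u^{4} - 12 p u^{3} + 2 p u^{2} - 5 \cos{\left(\frac{u^{2}}{2} \right)}}{3 \left(3 u - 1\right)^{2}}] = \frac{- 108 p u^{4} + 108 p u^{3} - 36 p u^{2} + 4 p u - 15 u^{2} \sin{\left(\frac{u^{2}}{2} \right)} + 5 u \sin{\left(\frac{u^{2}}{2} \right)} - 30 \cos{\left(\frac{u^{2}}{2} \right)}}{81 u^{3} - 81 u^{2} + 27 u - 3}, which equals f(u).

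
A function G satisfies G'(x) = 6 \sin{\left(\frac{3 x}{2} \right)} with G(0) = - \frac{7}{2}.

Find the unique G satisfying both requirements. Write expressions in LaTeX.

G(x) = \frac{1}{2} - 4 \cos{\left(\frac{3 x}{2} \right)}

Differentiate the proposed G(x) back; it has to land on the given G'(x).
A general antiderivative is - 4 \cos{\left(\frac{3 x}{2} \right)} + C.
The condition gives C = - \frac{7}{2} - (-4) = \frac{1}{2}.
So G(x) = \frac{1}{2} - 4 \cos{\left(\frac{3 x}{2} \right)}.
Check: d/dx[\frac{1}{2} - 4 \cos{\left(\frac{3 x}{2} \right)}] = 6 \sin{\left(\frac{3 x}{2} \right)} = G'(x).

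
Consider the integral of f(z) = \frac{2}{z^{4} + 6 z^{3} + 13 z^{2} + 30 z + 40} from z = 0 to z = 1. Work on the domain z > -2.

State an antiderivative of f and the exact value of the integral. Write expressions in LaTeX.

The denominator factors as \left(z + 2\right) \left(z + 4\right) \left(z^{2} + 5\right); partial fractions split f into directly integrable pieces: - \frac{2 \left(2 z - 1\right)}{63 \left(z^{2} + 5\right)} - \frac{1}{21 \left(z + 4\right)} + \frac{1}{9 \left(z + 2\right)}.
F(z) = \frac{\log{\left(z + 2 \right)}}{9} - \frac{\log{\left(z + 4 \right)}}{21} - \frac{2 \log{\left(z^{2} + 5 \right)}}{63} + \frac{2 \sqrt{5} \operatorname{atan}{\left(\frac{\sqrt{5} z}{5} \right)}}{315} is an antiderivative of f.
Check: d/dz[\frac{\log{\left(z + 2 \right)}}{9} - \frac{\log{\left(z + 4 \right)}}{21} - \frac{2 \log{\left(z^{2} + 5 \right)}}{63} + \frac{2 \sqrt{5} \operatorname{atan}{\left(\frac{\sqrt{5} z}{5} \right)}}{315}] = \frac{2}{z^{4} + 6 z^{3} + 13 z^{2} + 30 z + 40} = f(z).
F(1) = - \frac{\log{\left(5 \right)}}{21} - \frac{2 \log{\left(6 \right)}}{63} + \frac{2 \sqrt{5} \operatorname{atan}{\left(\frac{\sqrt{5}}{5} \right)}}{315} + \frac{\log{\left(3 \right)}}{9}; F(0) = - \frac{\log{\left(4 \right)}}{21} - \frac{2 \log{\left(5 \right)}}{63} + \frac{\log{\left(2 \right)}}{9}.
Integral = F(1) - F(0) = - \frac{\log{\left(2 \right)}}{9} - \frac{2 \log{\left(6 \right)}}{63} - \frac{\log{\left(5 \right)}}{63} + \frac{2 \sqrt{5} \operatorname{atan}{\left(\frac{\sqrt{5}}{5} \right)}}{315} + \frac{\log{\left(4 \right)}}{21} + \frac{\log{\left(3 \right)}}{9}.

Antiderivative: F(z) = \frac{\log{\left(z + 2 \right)}}{9} - \frac{\log{\left(z + 4 \right)}}{21} - \frac{2 \log{\left(z^{2} + 5 \right)}}{63} + \frac{2 \sqrt{5} \operatorname{atan}{\left(\frac{\sqrt{5} z}{5} \right)}}{315}; value = - \frac{\log{\left(2 \right)}}{9} - \frac{2 \log{\left(6 \right)}}{63} - \frac{\log{\left(5 \right)}}{63} + \frac{2 \sqrt{5} \operatorname{atan}{\left(\frac{\sqrt{5}}{5} \right)}}{315} + \frac{\log{\left(4 \right)}}{21} + \frac{\log{\left(3 \right)}}{9}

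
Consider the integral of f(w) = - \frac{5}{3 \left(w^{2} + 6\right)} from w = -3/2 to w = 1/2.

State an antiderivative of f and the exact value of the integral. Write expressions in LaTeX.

A first test for any F(w): its w-derivative must equal f(w) identically.
F(w) = - \frac{5 \sqrt{6} \operatorname{atan}{\left(\frac{\sqrt{6} w}{6} \right)}}{18} is an antiderivative of f.
Check: d/dw[- \frac{5 \sqrt{6} \operatorname{atan}{\left(\frac{\sqrt{6} w}{6} \right)}}{18}] = - \frac{5}{3 w^{2} + 18}, which equals f(w).
F(1/2) = - \frac{5 \sqrt{6} \operatorname{atan}{\left(\frac{\sqrt{6}}{12} \right)}}{18}; F(-3/2) = \frac{5 \sqrt{6} \operatorname{atan}{\left(\frac{\sqrt{6}}{4} \right)}}{18}.
Integral = F(1/2) - F(-3/2) = - \frac{5 \sqrt{6} \operatorname{atan}{\left(\frac{\sqrt{6}}{4} \right)}}{18} - \frac{5 \sqrt{6} \operatorname{atan}{\left(\frac{\sqrt{6}}{12} \right)}}{18}.

Antiderivative: F(w) = - \frac{5 \sqrt{6} \operatorname{atan}{\left(\frac{\sqrt{6} w}{6} \right)}}{18}; value = - \frac{5 \sqrt{6} \operatorname{atan}{\left(\frac{\sqrt{6}}{4} \right)}}{18} - \frac{5 \sqrt{6} \operatorname{atan}{\left(\frac{\sqrt{6}}{12} \right)}}{18}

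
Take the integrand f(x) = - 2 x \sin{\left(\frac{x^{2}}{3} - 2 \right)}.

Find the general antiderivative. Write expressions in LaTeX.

F(x) = 3 \cos{\left(\frac{x^{2}}{3} - 2 \right)} + C

The substitution u = \frac{x^{2}}{3} - 2 works: f is exactly (dF/du)*(du/dx) for that inner function.
Check: d/dx[3 \cos{\left(\frac{x^{2}}{3} - 2 \right)}] = - 2 x \sin{\left(\frac{x^{2}}{3} - 2 \right)} = f(x).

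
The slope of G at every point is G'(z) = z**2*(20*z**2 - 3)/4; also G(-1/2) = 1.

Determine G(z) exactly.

The proposed G(z) is checked by its d/dz: the result must match the given G'(z).
A general antiderivative is z**5 - z**3/4 + C.
The condition gives C = 1 - (0) = 1.
So G(z) = z**5 - z**3/4 + 1.
Check: d/dz[z**5 - z**3/4 + 1] = 5*z**4 - 3*z**2/4, which equals G'(z).

G(z) = z**5 - z**3/4 + 1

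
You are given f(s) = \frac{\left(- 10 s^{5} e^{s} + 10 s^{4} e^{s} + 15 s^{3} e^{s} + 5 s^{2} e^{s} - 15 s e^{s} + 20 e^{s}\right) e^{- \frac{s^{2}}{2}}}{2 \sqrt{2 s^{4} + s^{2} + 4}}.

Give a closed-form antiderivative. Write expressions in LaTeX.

An antiderivative is F(s) = \frac{5 \sqrt{2 s^{4} + s^{2} + 4} e^{- \frac{s^{2}}{2} + s}}{2}.

f has the shape u'v + uv' for u = \frac{5 \sqrt{2 s^{4} + s^{2} + 4}}{2} and v = e^{- \frac{s^{2}}{2} + s} — it is the derivative of the product u*v.
Check: d/ds[\frac{5 \sqrt{2 s^{4} + s^{2} + 4} e^{- \frac{s^{2}}{2} + s}}{2}] = \frac{- 10 s^{5} e^{s} e^{- \frac{s^{2}}{2}} + 10 s^{4} e^{s} e^{- \frac{s^{2}}{2}} + 15 s^{3} e^{s} e^{- \frac{s^{2}}{2}} + 5 s^{2} e^{s} e^{- \frac{s^{2}}{2}} - 15 s e^{s} e^{- \frac{s^{2}}{2}} + 20 e^{s} e^{- \frac{s^{2}}{2}}}{2 \sqrt{2 s^{4} + s^{2} + 4}}, which equals f(s).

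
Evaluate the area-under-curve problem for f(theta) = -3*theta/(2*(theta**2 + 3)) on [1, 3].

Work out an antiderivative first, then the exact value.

f matches the chain-rule pattern g'(h)*h' with inner function h(theta) = theta**2 + 3; substituting u = h(theta) collapses the integral.
F(theta) = -3*log(theta**2 + 3)/4 is an antiderivative of f.
Check: d/dtheta[-3*log(theta**2 + 3)/4] = -3*theta/(2*theta**2 + 6), which equals f(theta).
F(3) = -3*log(12)/4; F(1) = -3*log(4)/4.
Integral = F(3) - F(1) = -3*log(12)/4 + 3*log(4)/4.

Antiderivative: F(theta) = -3*log(theta**2 + 3)/4; value = -3*log(12)/4 + 3*log(4)/4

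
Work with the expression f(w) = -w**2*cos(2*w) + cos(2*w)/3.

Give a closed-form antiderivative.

The integrand splits into summands that can be handled one at a time.
Check: d/dw[-w**2*sin(2*w)/2 - w*cos(2*w)/2 + 5*sin(2*w)/12] = -w**2*cos(2*w) + cos(2*w)/3 = f(w).

An antiderivative is F(w) = -w**2*sin(2*w)/2 - w*cos(2*w)/2 + 5*sin(2*w)/12.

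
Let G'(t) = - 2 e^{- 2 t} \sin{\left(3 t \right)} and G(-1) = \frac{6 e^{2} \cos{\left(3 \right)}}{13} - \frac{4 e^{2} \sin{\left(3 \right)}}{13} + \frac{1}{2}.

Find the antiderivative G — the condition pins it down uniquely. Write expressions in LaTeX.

G(t) = \frac{1}{2} + \frac{4 e^{- 2 t} \sin{\left(3 t \right)}}{13} + \frac{6 e^{- 2 t} \cos{\left(3 t \right)}}{13}

Since d/dt undoes antidifferentiation here, G(t) must give back the stated G'(t).
A general antiderivative is \frac{4 e^{- 2 t} \sin{\left(3 t \right)}}{13} + \frac{6 e^{- 2 t} \cos{\left(3 t \right)}}{13} + C.
The condition gives C = \frac{6 e^{2} \cos{\left(3 \right)}}{13} - \frac{4 e^{2} \sin{\left(3 \right)}}{13} + \frac{1}{2} - (\frac{6 e^{2} \cos{\left(3 \right)}}{13} - \frac{4 e^{2} \sin{\left(3 \right)}}{13}) = \frac{1}{2}.
So G(t) = \frac{1}{2} + \frac{4 e^{- 2 t} \sin{\left(3 t \right)}}{13} + \frac{6 e^{- 2 t} \cos{\left(3 t \right)}}{13}.
Check: d/dt[\frac{1}{2} + \frac{4 e^{- 2 t} \sin{\left(3 t \right)}}{13} + \frac{6 e^{- 2 t} \cos{\left(3 t \right)}}{13}] = - 2 e^{- 2 t} \sin{\left(3 t \right)} = G'(t).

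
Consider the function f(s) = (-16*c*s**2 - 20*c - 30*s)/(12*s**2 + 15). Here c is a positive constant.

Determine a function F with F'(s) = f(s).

An antiderivative is F(s) = (-16*c*s - 15*log(2*s**2 + 5/2))/12.

For F(s) to be correct the identity F'(s) - f(s) = 0 must hold.
Check: d/ds[(-16*c*s - 15*log(2*s**2 + 5/2))/12] = (-16*c*s**2 - 20*c - 30*s)/(12*s**2 + 15) = f(s).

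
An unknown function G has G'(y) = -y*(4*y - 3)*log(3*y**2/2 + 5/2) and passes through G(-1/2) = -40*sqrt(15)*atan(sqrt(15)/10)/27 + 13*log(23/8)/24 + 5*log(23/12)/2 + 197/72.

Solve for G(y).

Since d/dy undoes antidifferentiation here, G(y) must give back the stated G'(y).
A general antiderivative is 8*y**3/9 - 3*y**2/2 - 40*y/9 + (-4*y**3/3 + 3*y**2/2)*log(3*y**2/2 + 5/2) + 5*log(y**2 + 5/3)/2 + 40*sqrt(15)*atan(sqrt(15)*y/5)/27 + C.
The condition gives C = -40*sqrt(15)*atan(sqrt(15)/10)/27 + 13*log(23/8)/24 + 5*log(23/12)/2 + 197/72 - (-40*sqrt(15)*atan(sqrt(15)/10)/27 + 13*log(23/8)/24 + 5*log(23/12)/2 + 125/72) = 1.
So G(y) = -4*y**3*log(3*y**2/2 + 5/2)/3 + 8*y**3/9 + 3*y**2*log(3*y**2/2 + 5/2)/2 - 3*y**2/2 - 40*y/9 + 5*log(y**2 + 5/3)/2 + 40*sqrt(15)*atan(sqrt(15)*y/5)/27 + 1.
Check: d/dy[-4*y**3*log(3*y**2/2 + 5/2)/3 + 8*y**3/9 + 3*y**2*log(3*y**2/2 + 5/2)/2 - 3*y**2/2 - 40*y/9 + 5*log(y**2 + 5/3)/2 + 40*sqrt(15)*atan(sqrt(15)*y/5)/27 + 1] = -4*y**2*log(3*y**2 + 5) + 4*y**2*log(2) + 3*y*log(3*y**2 + 5) - 3*y*log(2), which equals G'(y).

G(y) = -4*y**3*log(3*y**2/2 + 5/2)/3 + 8*y**3/9 + 3*y**2*log(3*y**2/2 + 5/2)/2 - 3*y**2/2 - 40*y/9 + 5*log(y**2 + 5/3)/2 + 40*sqrt(15)*atan(sqrt(15)*y/5)/27 + 1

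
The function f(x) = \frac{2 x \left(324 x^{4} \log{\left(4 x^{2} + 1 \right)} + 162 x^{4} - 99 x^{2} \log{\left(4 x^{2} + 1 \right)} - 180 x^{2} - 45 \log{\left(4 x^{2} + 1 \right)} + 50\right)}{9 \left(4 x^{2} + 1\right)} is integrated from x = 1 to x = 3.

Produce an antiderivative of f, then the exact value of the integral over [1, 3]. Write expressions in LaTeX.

Recognize the product-rule pattern: f = u'v + uv' with u = \frac{\left(\frac{5}{3} - 3 x^{2}\right)^{2}}{2}, v = \log{\left(4 x^{2} + 1 \right)}, so integration by parts undoes it.
F(x) = \frac{\left(9 x^{2} - 5\right)^{2} \log{\left(4 x^{2} + 1 \right)}}{18} is an antiderivative of f.
Check: d/dx[\frac{\left(9 x^{2} - 5\right)^{2} \log{\left(4 x^{2} + 1 \right)}}{18}] = \frac{648 x^{5} \log{\left(4 x^{2} + 1 \right)} + 324 x^{5} - 198 x^{3} \log{\left(4 x^{2} + 1 \right)} - 360 x^{3} - 90 x \log{\left(4 x^{2} + 1 \right)} + 100 x}{36 x^{2} + 9}, which equals f(x).
F(3) = \frac{2888 \log{\left(37 \right)}}{9}; F(1) = \frac{8 \log{\left(5 \right)}}{9}.
Integral = F(3) - F(1) = - \frac{8 \log{\left(5 \right)}}{9} + \frac{2888 \log{\left(37 \right)}}{9}.

Antiderivative: F(x) = \frac{\left(9 x^{2} - 5\right)^{2} \log{\left(4 x^{2} + 1 \right)}}{18}; value = - \frac{8 \log{\left(5 \right)}}{9} + \frac{2888 \log{\left(37 \right)}}{9}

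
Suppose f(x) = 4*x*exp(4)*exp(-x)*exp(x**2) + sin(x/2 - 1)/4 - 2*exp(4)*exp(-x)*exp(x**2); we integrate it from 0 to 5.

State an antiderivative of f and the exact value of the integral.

Integrate term by term and add the pieces.
F(x) = (4*exp(x**2 - x + 4) - cos(x/2 - 1))/2 is an antiderivative of f.
Check: d/dx[(4*exp(x**2 - x + 4) - cos(x/2 - 1))/2] = 4*x*exp(4)*exp(-x)*exp(x**2) + sin(x/2 - 1)/4 - 2*exp(4)*exp(-x)*exp(x**2) = f(x).
F(5) = -cos(3/2)/2 + 2*exp(24); F(0) = -cos(1)/2 + 2*exp(4).
Integral = F(5) - F(0) = -2*exp(4) - cos(3/2)/2 + cos(1)/2 + 2*exp(24).

Antiderivative: F(x) = (4*exp(x**2 - x + 4) - cos(x/2 - 1))/2; value = -2*exp(4) - cos(3/2)/2 + cos(1)/2 + 2*exp(24)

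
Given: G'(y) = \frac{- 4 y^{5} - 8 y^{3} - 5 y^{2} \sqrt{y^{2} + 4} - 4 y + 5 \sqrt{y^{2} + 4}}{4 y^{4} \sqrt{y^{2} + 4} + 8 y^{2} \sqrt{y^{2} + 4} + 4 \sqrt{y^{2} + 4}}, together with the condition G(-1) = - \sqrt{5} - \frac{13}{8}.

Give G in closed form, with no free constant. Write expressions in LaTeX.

Differentiate the proposed G(y) back; it has to land on the given G'(y).
A general antiderivative is \frac{5 y}{4 \left(y^{2} + 1\right)} - \sqrt{y^{2} + 4} + C.
The condition gives C = - \sqrt{5} - \frac{13}{8} - (- \sqrt{5} - \frac{5}{8}) = -1.
So G(y) = \frac{5 y}{4 \left(y^{2} + 1\right)} - \sqrt{y^{2} + 4} - 1.
Check: d/dy[\frac{5 y}{4 \left(y^{2} + 1\right)} - \sqrt{y^{2} + 4} - 1] = \frac{- 4 y^{5} - 8 y^{3} - 5 y^{2} \sqrt{y^{2} + 4} - 4 y + 5 \sqrt{y^{2} + 4}}{4 y^{4} \sqrt{y^{2} + 4} + 8 y^{2} \sqrt{y^{2} + 4} + 4 \sqrt{y^{2} + 4}} = G'(y).

G(y) = \frac{5 y}{4 \left(y^{2} + 1\right)} - \sqrt{y^{2} + 4} - 1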